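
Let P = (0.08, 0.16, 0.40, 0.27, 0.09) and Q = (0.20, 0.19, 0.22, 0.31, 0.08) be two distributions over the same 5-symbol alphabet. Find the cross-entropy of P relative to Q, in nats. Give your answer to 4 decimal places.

1.5437 nats

H(P,Q) = −Σ p·ln q.
  −0.08·ln(0.20) = 0.12876
  −0.16·ln(0.19) = 0.26572
  −0.40·ln(0.22) = 0.60565
  −0.27·ln(0.31) = 0.31622
  −0.09·ln(0.08) = 0.22732
H(P,Q) = 1.5437 nats.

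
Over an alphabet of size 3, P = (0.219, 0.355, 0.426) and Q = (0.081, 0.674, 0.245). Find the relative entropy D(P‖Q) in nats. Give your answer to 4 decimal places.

D(P‖Q) = Σ p·ln(p/q).
  0.219·ln(0.219/0.081) = 0.21782
  0.355·ln(0.355/0.674) = -0.22759
  0.426·ln(0.426/0.245) = 0.23566
D(P‖Q) = 0.2259 nats.

0.2259 nats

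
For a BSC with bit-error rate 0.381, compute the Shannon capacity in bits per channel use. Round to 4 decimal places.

Binary symmetric channel: C = 1 − h₂(ε) where h₂ is the binary entropy function.
h₂(0.381) = −0.381·log₂0.381 − 0.619·log₂0.619 = 0.9587.
C = 1 − 0.9587 = 0.0413 bits per channel use.

0.0413 bits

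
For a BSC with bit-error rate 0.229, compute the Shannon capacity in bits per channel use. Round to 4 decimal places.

0.2237 bits

Binary symmetric channel: C = 1 − h₂(ε) where h₂ is the binary entropy function.
h₂(0.229) = −0.229·log₂0.229 − 0.771·log₂0.771 = 0.7763.
C = 1 − 0.7763 = 0.2237 bits per channel use.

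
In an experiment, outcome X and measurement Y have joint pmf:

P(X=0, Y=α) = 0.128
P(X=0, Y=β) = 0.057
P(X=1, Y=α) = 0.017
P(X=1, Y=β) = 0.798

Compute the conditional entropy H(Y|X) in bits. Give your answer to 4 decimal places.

0.2840 bits

Chain rule: H(Y|X) = H(X,Y) − H(X).
Marginals: p(X) = (0.1850, 0.8150), p(Y) = (0.1450, 0.8550).
H(X,Y) = 0.9749 bits; H(X) = 0.6909 bits.
H(Y|X) = 0.9749 − 0.6909 = 0.2840 bits.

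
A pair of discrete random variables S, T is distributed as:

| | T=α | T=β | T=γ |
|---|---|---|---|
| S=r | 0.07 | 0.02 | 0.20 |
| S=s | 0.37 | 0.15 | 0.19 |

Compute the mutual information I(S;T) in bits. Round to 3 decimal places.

0.112 bits

Marginals: p(S) = (0.2900, 0.7100), p(T) = (0.4400, 0.1700, 0.3900).
I(S;T) = H(S) + H(T) − H(S,T).
H(S) = 0.8687, H(T) = 1.4855, H(S,T) = 2.2423.
I(S;T) = 0.8687 + 1.4855 − 2.2423 = 0.112 bits.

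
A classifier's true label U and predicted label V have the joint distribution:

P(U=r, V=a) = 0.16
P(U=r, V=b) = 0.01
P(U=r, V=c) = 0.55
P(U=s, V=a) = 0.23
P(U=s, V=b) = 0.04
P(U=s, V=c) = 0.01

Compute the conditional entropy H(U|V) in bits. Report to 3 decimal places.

0.489 bits

Marginals: p(U) = (0.7200, 0.2800), p(V) = (0.3900, 0.0500, 0.5600).
H(U|V) = Σ p(V) · H(U|V=·).
  V=a: p=0.3900, H(U|V=a) = 0.9766
  V=b: p=0.0500, H(U|V=b) = 0.7219
  V=c: p=0.5600, H(U|V=c) = 0.1292
Weighted sum = 0.489 bits.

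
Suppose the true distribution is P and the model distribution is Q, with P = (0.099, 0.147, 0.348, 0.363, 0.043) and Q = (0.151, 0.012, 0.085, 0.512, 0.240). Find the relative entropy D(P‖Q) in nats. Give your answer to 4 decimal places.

0.6183 nats

D(P‖Q) = Σ p·ln(p/q).
  0.099·ln(0.099/0.151) = -0.04179
  0.147·ln(0.147/0.012) = 0.36831
  0.348·ln(0.348/0.085) = 0.49052
  0.363·ln(0.363/0.512) = -0.12484
  0.043·ln(0.043/0.240) = -0.07394
D(P‖Q) = 0.6183 nats.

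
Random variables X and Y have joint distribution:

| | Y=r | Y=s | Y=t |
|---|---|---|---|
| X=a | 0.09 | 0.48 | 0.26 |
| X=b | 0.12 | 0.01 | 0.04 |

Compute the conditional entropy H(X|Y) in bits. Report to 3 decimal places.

Chain rule: H(X|Y) = H(X,Y) − H(Y).
Marginals: p(X) = (0.8300, 0.1700), p(Y) = (0.2100, 0.4900, 0.3000).
H(X,Y) = 1.9455 bits; H(Y) = 1.4982 bits.
H(X|Y) = 1.9455 − 1.4982 = 0.447 bits.

0.447 bits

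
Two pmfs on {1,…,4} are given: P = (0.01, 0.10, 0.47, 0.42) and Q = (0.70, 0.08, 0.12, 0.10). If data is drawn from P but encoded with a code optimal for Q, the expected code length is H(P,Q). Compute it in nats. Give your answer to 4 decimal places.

2.2197 nats

H(P,Q) = −Σ p·ln q.
  −0.01·ln(0.70) = 0.00357
  −0.10·ln(0.08) = 0.25257
  −0.47·ln(0.12) = 0.99652
  −0.42·ln(0.10) = 0.96709
H(P,Q) = 2.2197 nats.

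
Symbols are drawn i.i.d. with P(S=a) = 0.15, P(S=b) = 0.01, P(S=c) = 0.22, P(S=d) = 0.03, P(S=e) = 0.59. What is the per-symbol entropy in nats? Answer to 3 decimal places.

1.080 nats

H(S) = −Σ p·ln p.
  −(0.15)·ln(0.15) = 0.2846
  −(0.01)·ln(0.01) = 0.0461
  −(0.22)·ln(0.22) = 0.3331
  −(0.03)·ln(0.03) = 0.1052
  −(0.59)·ln(0.59) = 0.3113
Sum: 0.2846 + 0.0461 + 0.3331 + 0.1052 + 0.3113 = 1.080 nats.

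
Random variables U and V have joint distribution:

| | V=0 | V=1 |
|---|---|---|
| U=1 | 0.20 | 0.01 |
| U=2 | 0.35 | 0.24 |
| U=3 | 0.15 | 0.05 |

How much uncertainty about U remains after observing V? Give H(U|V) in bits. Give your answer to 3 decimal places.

1.300 bits

Chain rule: H(U|V) = H(U,V) − H(V).
Marginals: p(U) = (0.2100, 0.5900, 0.2000), p(V) = (0.7000, 0.3000).
H(U,V) = 2.1817 bits; H(V) = 0.8813 bits.
H(U|V) = 2.1817 − 0.8813 = 1.300 bits.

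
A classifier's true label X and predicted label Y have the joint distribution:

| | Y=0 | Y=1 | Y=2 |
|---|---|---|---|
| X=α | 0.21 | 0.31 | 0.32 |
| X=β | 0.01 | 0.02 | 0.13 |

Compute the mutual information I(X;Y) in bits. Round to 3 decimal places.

Marginals: p(X) = (0.8400, 0.1600), p(Y) = (0.2200, 0.3300, 0.4500).
I(X;Y) = Σ p(x,y)·log₂[p(x,y)/(p(x)p(y))].
  (α,0): 0.21·log₂(1.1364) = 0.0387
  (α,1): 0.31·log₂(1.1183) = 0.0500
  (α,2): 0.32·log₂(0.8466) = -0.0769
  (β,0): 0.01·log₂(0.2841) = -0.0182
  (β,1): 0.02·log₂(0.3788) = -0.0280
  (β,2): 0.13·log₂(1.8056) = 0.1108
Sum = 0.076 bits.

0.076 bits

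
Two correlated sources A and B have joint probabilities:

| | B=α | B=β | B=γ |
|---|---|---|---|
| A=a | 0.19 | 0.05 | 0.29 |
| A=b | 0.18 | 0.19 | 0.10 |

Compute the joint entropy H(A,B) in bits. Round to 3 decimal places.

H(A,B) = −Σ p(x,y)·log₂ p(x,y) over all 6 cells.
  cell (a,α): −0.19·log₂0.19 = 0.4552
  cell (a,β): −0.05·log₂0.05 = 0.2161
  cell (a,γ): −0.29·log₂0.29 = 0.5179
  cell (b,α): −0.18·log₂0.18 = 0.4453
  cell (b,β): −0.19·log₂0.19 = 0.4552
  cell (b,γ): −0.10·log₂0.10 = 0.3322
Sum = 2.422 bits.

2.422 bits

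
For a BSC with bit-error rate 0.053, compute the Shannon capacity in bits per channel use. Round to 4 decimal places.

0.7010 bits

Binary symmetric channel: C = 1 − h₂(ε) where h₂ is the binary entropy function.
h₂(0.053) = −0.053·log₂0.053 − 0.947·log₂0.947 = 0.2990.
C = 1 − 0.2990 = 0.7010 bits per channel use.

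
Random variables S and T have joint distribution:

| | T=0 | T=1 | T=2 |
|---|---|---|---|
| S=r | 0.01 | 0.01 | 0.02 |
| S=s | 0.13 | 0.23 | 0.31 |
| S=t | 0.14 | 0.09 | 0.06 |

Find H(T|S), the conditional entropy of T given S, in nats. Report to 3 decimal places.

Marginals: p(S) = (0.0400, 0.6700, 0.2900), p(T) = (0.2800, 0.3300, 0.3900).
H(T|S) = Σ p(S) · H(T|S=·).
  S=r: p=0.0400, H(T|S=r) = 1.0397
  S=s: p=0.6700, H(T|S=s) = 1.0418
  S=t: p=0.2900, H(T|S=t) = 1.0407
Weighted sum = 1.041 nats.

1.041 nats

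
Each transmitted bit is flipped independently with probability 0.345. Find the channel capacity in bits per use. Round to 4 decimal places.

0.0705 bits

Binary symmetric channel: C = 1 − h₂(ε) where h₂ is the binary entropy function.
h₂(0.345) = −0.345·log₂0.345 − 0.655·log₂0.655 = 0.9295.
C = 1 − 0.9295 = 0.0705 bits per channel use.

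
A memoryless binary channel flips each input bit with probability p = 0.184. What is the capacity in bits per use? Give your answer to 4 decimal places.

Binary symmetric channel: C = 1 − h₂(ε) where h₂ is the binary entropy function.
h₂(0.184) = −0.184·log₂0.184 − 0.816·log₂0.816 = 0.6887.
C = 1 − 0.6887 = 0.3113 bits per channel use.

0.3113 bits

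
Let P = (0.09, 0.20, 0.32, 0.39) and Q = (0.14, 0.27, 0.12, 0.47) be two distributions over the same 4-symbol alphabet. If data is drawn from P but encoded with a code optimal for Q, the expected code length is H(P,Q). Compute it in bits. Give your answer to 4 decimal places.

H(P,Q) = −Σ p·log₂ q.
  −0.09·log₂(0.14) = 0.25529
  −0.20·log₂(0.27) = 0.37779
  −0.32·log₂(0.12) = 0.97885
  −0.39·log₂(0.47) = 0.42481
H(P,Q) = 2.0367 bits.

2.0367 bits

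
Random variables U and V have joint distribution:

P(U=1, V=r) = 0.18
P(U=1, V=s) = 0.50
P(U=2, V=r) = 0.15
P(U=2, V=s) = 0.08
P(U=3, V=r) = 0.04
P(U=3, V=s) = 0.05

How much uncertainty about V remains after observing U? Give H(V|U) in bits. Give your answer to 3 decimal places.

0.871 bits

Marginals: p(U) = (0.6800, 0.2300, 0.0900), p(V) = (0.3700, 0.6300).
H(V|U) = Σ p(U) · H(V|U=·).
  U=1: p=0.6800, H(V|U=1) = 0.8338
  U=2: p=0.2300, H(V|U=2) = 0.9321
  U=3: p=0.0900, H(V|U=3) = 0.9911
Weighted sum = 0.871 bits.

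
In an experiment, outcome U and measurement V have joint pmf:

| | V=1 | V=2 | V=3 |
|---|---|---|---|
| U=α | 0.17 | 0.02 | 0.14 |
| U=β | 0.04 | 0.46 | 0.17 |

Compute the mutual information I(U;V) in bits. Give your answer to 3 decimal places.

0.340 bits

Marginals: p(U) = (0.3300, 0.6700), p(V) = (0.2100, 0.4800, 0.3100).
I(U;V) = H(U) + H(V) − H(U,V).
H(U) = 0.9149, H(V) = 1.5049, H(U,V) = 2.0803.
I(U;V) = 0.9149 + 1.5049 − 2.0803 = 0.340 bits.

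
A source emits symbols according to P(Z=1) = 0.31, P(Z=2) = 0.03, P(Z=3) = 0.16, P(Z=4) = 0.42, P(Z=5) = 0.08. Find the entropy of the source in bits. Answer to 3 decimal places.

H(Z) = −Σ p·log₂ p.
  −(0.31)·log₂(0.31) = 0.5238
  −(0.03)·log₂(0.03) = 0.1518
  −(0.16)·log₂(0.16) = 0.4230
  −(0.42)·log₂(0.42) = 0.5256
  −(0.08)·log₂(0.08) = 0.2915
Sum: 0.5238 + 0.1518 + 0.4230 + 0.5256 + 0.2915 = 1.916 bits.

1.916 bits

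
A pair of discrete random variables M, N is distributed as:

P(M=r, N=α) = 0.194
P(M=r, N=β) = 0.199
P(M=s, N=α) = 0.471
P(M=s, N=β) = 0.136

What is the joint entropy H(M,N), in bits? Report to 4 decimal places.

1.8255 bits

H(M,N) = −Σ p(x,y)·log₂ p(x,y) over all 4 cells.
  cell (r,α): −0.194·log₂0.194 = 0.45898
  cell (r,β): −0.199·log₂0.199 = 0.46350
  cell (s,α): −0.471·log₂0.471 = 0.51160
  cell (s,β): −0.136·log₂0.136 = 0.39145
Sum = 1.8255 bits.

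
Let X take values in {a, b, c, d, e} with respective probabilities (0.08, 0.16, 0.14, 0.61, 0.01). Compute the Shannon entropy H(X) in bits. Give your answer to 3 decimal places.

1.613 bits

H(X) = −Σ p·log₂ p.
  −(0.08)·log₂(0.08) = 0.2915
  −(0.16)·log₂(0.16) = 0.4230
  −(0.14)·log₂(0.14) = 0.3971
  −(0.61)·log₂(0.61) = 0.4350
  −(0.01)·log₂(0.01) = 0.0664
Sum: 0.2915 + 0.4230 + 0.3971 + 0.4350 + 0.0664 = 1.613 bits.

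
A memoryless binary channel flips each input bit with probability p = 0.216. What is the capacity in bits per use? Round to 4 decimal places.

Binary symmetric channel: C = 1 − h₂(ε) where h₂ is the binary entropy function.
h₂(0.216) = −0.216·log₂0.216 − 0.784·log₂0.784 = 0.7528.
C = 1 − 0.7528 = 0.2472 bits per channel use.

0.2472 bits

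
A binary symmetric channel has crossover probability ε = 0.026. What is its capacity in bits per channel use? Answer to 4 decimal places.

Binary symmetric channel: C = 1 − h₂(ε) where h₂ is the binary entropy function.
h₂(0.026) = −0.026·log₂0.026 − 0.974·log₂0.974 = 0.1739.
C = 1 − 0.1739 = 0.8261 bits per channel use.

0.8261 bits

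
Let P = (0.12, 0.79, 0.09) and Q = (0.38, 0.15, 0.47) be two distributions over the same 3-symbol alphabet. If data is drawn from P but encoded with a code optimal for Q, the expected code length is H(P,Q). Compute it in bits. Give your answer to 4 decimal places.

H(P,Q) = −Σ p·log₂ q.
  −0.12·log₂(0.38) = 0.16751
  −0.79·log₂(0.15) = 2.16220
  −0.09·log₂(0.47) = 0.09803
H(P,Q) = 2.4277 bits.

2.4277 bits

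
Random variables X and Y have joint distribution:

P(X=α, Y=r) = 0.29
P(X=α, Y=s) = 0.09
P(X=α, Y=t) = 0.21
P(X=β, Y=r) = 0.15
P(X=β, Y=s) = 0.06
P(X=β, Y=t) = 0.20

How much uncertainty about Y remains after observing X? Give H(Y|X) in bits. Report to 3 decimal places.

1.445 bits

Marginals: p(X) = (0.5900, 0.4100), p(Y) = (0.4400, 0.1500, 0.4100).
H(Y|X) = Σ p(X) · H(Y|X=·).
  X=α: p=0.5900, H(Y|X=α) = 1.4479
  X=β: p=0.4100, H(Y|X=β) = 1.4417
Weighted sum = 1.445 bits.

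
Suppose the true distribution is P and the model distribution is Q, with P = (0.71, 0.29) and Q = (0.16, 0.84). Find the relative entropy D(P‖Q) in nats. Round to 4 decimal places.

D(P‖Q) = Σ p·ln(p/q).
  0.71·ln(0.71/0.16) = 1.05796
  0.29·ln(0.29/0.84) = -0.30842
D(P‖Q) = 0.7495 nats.

0.7495 nats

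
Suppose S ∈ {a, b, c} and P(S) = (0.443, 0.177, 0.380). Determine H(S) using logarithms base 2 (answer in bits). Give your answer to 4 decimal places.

1.4930 bits

H(S) = −Σ p·log₂ p.
  −(0.443)·log₂(0.443) = 0.52036
  −(0.177)·log₂(0.177) = 0.44218
  −(0.380)·log₂(0.380) = 0.53045
Sum: 0.52036 + 0.44218 + 0.53045 = 1.4930 bits.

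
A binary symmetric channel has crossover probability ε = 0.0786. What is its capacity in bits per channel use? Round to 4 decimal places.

0.6028 bits

Binary symmetric channel: C = 1 − h₂(ε) where h₂ is the binary entropy function.
h₂(0.0786) = −0.0786·log₂0.0786 − 0.9214·log₂0.9214 = 0.3972.
C = 1 − 0.3972 = 0.6028 bits per channel use.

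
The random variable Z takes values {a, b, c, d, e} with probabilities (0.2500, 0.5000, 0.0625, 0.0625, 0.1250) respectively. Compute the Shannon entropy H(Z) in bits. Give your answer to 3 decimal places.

1.875 bits

H(Z) = −Σ p·log₂ p.
  −(0.2500)·log₂(0.2500) = 0.5000
  −(0.5000)·log₂(0.5000) = 0.5000
  −(0.0625)·log₂(0.0625) = 0.2500
  −(0.0625)·log₂(0.0625) = 0.2500
  −(0.1250)·log₂(0.1250) = 0.3750
Sum: 0.5000 + 0.5000 + 0.2500 + 0.2500 + 0.3750 = 1.875 bits.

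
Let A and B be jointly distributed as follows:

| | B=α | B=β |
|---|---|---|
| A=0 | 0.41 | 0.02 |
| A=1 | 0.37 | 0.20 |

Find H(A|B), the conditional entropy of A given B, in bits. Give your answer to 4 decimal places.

0.8752 bits

Chain rule: H(A|B) = H(A,B) − H(B).
Marginals: p(A) = (0.4300, 0.5700), p(B) = (0.7800, 0.2200).
H(A,B) = 1.6354 bits; H(B) = 0.7602 bits.
H(A|B) = 1.6354 − 0.7602 = 0.8752 bits.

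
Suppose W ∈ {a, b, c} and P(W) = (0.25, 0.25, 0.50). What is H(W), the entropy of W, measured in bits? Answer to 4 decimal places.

H(W) = −Σ p·log₂ p.
  −(0.25)·log₂(0.25) = 0.50000
  −(0.25)·log₂(0.25) = 0.50000
  −(0.50)·log₂(0.50) = 0.50000
Sum: 0.50000 + 0.50000 + 0.50000 = 1.5000 bits.

1.5000 bits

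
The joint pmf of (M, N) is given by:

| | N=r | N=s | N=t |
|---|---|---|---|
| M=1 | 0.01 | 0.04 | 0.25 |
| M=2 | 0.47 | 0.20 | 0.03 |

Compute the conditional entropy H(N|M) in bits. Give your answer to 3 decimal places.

0.999 bits

Chain rule: H(N|M) = H(M,N) − H(M).
Marginals: p(M) = (0.3000, 0.7000), p(N) = (0.4800, 0.2400, 0.2800).
H(M,N) = 1.8803 bits; H(M) = 0.8813 bits.
H(N|M) = 1.8803 − 0.8813 = 0.999 bits.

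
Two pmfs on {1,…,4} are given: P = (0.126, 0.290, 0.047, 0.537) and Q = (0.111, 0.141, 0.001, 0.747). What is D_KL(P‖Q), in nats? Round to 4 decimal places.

0.2288 nats

D(P‖Q) = Σ p·ln(p/q).
  0.126·ln(0.126/0.111) = 0.01597
  0.290·ln(0.290/0.141) = 0.20913
  0.047·ln(0.047/0.001) = 0.18096
  0.537·ln(0.537/0.747) = -0.17725
D(P‖Q) = 0.2288 nats.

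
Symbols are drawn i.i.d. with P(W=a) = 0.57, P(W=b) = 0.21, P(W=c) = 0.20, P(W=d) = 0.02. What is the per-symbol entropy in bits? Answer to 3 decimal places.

1.512 bits

H(W) = −Σ p·log₂ p.
  −(0.57)·log₂(0.57) = 0.4623
  −(0.21)·log₂(0.21) = 0.4728
  −(0.20)·log₂(0.20) = 0.4644
  −(0.02)·log₂(0.02) = 0.1129
Sum: 0.4623 + 0.4728 + 0.4644 + 0.1129 = 1.512 bits.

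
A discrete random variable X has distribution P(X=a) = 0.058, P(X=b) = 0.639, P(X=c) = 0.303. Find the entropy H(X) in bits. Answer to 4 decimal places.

H(X) = −Σ p·log₂ p.
  −(0.058)·log₂(0.058) = 0.23825
  −(0.639)·log₂(0.639) = 0.41287
  −(0.303)·log₂(0.303) = 0.52195
Sum: 0.23825 + 0.41287 + 0.52195 = 1.1731 bits.

1.1731 bits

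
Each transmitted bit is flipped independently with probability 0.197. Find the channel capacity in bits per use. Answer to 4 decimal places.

Binary symmetric channel: C = 1 − h₂(ε) where h₂ is the binary entropy function.
h₂(0.197) = −0.197·log₂0.197 − 0.803·log₂0.803 = 0.7159.
C = 1 − 0.7159 = 0.2841 bits per channel use.

0.2841 bits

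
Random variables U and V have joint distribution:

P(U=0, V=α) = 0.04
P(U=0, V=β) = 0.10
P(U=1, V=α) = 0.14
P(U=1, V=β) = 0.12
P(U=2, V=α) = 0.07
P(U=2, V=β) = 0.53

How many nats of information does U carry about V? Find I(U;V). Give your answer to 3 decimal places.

Marginals: p(U) = (0.1400, 0.2600, 0.6000), p(V) = (0.2500, 0.7500).
I(U;V) = Σ p(x,y)·ln[p(x,y)/(p(x)p(y))].
  (0,α): 0.04·ln(1.1429) = 0.0053
  (0,β): 0.10·ln(0.9524) = -0.0049
  (1,α): 0.14·ln(2.1538) = 0.1074
  (1,β): 0.12·ln(0.6154) = -0.0583
  (2,α): 0.07·ln(0.4667) = -0.0533
  (2,β): 0.53·ln(1.1778) = 0.0867
Sum = 0.083 nats.

0.083 nats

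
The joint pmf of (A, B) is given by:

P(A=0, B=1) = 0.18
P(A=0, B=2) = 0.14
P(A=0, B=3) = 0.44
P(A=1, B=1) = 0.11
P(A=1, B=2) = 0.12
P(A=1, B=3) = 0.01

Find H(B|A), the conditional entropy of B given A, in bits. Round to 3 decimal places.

1.352 bits

Chain rule: H(B|A) = H(A,B) − H(A).
Marginals: p(A) = (0.7600, 0.2400), p(B) = (0.2900, 0.2600, 0.4500).
H(A,B) = 2.1474 bits; H(A) = 0.7950 bits.
H(B|A) = 2.1474 − 0.7950 = 1.352 bits.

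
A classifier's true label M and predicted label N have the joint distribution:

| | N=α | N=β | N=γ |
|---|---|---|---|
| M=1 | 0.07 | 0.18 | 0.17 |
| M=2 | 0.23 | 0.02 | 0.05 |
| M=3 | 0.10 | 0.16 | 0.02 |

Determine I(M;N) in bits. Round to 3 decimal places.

0.281 bits

Marginals: p(M) = (0.4200, 0.3000, 0.2800), p(N) = (0.4000, 0.3600, 0.2400).
I(M;N) = Σ p(x,y)·log₂[p(x,y)/(p(x)p(y))].
  (1,α): 0.07·log₂(0.4167) = -0.0884
  (1,β): 0.18·log₂(1.1905) = 0.0453
  (1,γ): 0.17·log₂(1.6865) = 0.1282
  (2,α): 0.23·log₂(1.9167) = 0.2159
  (2,β): 0.02·log₂(0.1852) = -0.0487
  (2,γ): 0.05·log₂(0.6944) = -0.0263
  (3,α): 0.10·log₂(0.8929) = -0.0163
  (3,β): 0.16·log₂(1.5873) = 0.1067
  (3,γ): 0.02·log₂(0.2976) = -0.0350
Sum = 0.281 bits.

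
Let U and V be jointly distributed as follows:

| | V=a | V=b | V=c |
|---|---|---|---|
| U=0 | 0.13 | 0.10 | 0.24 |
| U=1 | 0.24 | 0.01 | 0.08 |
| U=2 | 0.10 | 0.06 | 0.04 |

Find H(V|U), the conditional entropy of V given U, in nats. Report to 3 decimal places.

Chain rule: H(V|U) = H(U,V) − H(U).
Marginals: p(U) = (0.4700, 0.3300, 0.2000), p(V) = (0.4700, 0.1700, 0.3600).
H(U,V) = 1.9564 nats; H(U) = 1.0426 nats.
H(V|U) = 1.9564 − 1.0426 = 0.914 nats.

0.914 nats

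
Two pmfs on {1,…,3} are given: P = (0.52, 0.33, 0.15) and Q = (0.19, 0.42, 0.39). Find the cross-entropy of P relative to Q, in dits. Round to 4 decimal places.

0.5607 dits

H(P,Q) = −Σ p·log₁₀ q.
  −0.52·log₁₀(0.19) = 0.37505
  −0.33·log₁₀(0.42) = 0.12433
  −0.15·log₁₀(0.39) = 0.06134
H(P,Q) = 0.5607 dits.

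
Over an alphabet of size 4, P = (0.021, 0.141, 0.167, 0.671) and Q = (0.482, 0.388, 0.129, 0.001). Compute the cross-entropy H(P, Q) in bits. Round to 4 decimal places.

7.3952 bits

H(P,Q) = −Σ p·log₂ q.
  −0.021·log₂(0.482) = 0.02211
  −0.141·log₂(0.388) = 0.19259
  −0.167·log₂(0.129) = 0.49341
  −0.671·log₂(0.001) = 6.68704
H(P,Q) = 7.3952 bits.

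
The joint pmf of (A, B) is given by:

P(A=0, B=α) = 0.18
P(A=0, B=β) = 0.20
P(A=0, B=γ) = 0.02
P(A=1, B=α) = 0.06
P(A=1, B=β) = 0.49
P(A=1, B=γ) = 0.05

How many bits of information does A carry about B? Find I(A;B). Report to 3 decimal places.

0.117 bits

Marginals: p(A) = (0.4000, 0.6000), p(B) = (0.2400, 0.6900, 0.0700).
I(A;B) = Σ p(x,y)·log₂[p(x,y)/(p(x)p(y))].
  (0,α): 0.18·log₂(1.8750) = 0.1632
  (0,β): 0.20·log₂(0.7246) = -0.0929
  (0,γ): 0.02·log₂(0.7143) = -0.0097
  (1,α): 0.06·log₂(0.4167) = -0.0758
  (1,β): 0.49·log₂(1.1836) = 0.1191
  (1,γ): 0.05·log₂(1.1905) = 0.0126
Sum = 0.117 bits.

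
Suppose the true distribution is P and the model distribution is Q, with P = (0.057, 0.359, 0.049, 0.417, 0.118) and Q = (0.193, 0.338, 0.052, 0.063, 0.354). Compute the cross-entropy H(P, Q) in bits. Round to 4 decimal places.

H(P,Q) = −Σ p·log₂ q.
  −0.057·log₂(0.193) = 0.13528
  −0.359·log₂(0.338) = 0.56180
  −0.049·log₂(0.052) = 0.20900
  −0.417·log₂(0.063) = 1.66321
  −0.118·log₂(0.354) = 0.17679
H(P,Q) = 2.7461 bits.

2.7461 bits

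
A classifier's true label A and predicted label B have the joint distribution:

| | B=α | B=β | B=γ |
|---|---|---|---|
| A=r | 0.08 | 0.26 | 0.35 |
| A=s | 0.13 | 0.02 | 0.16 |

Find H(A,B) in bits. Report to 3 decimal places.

H(A,B) = −Σ p(x,y)·log₂ p(x,y) over all 6 cells.
  cell (r,α): −0.08·log₂0.08 = 0.2915
  cell (r,β): −0.26·log₂0.26 = 0.5053
  cell (r,γ): −0.35·log₂0.35 = 0.5301
  cell (s,α): −0.13·log₂0.13 = 0.3826
  cell (s,β): −0.02·log₂0.02 = 0.1129
  cell (s,γ): −0.16·log₂0.16 = 0.4230
Sum = 2.245 bits.

2.245 bits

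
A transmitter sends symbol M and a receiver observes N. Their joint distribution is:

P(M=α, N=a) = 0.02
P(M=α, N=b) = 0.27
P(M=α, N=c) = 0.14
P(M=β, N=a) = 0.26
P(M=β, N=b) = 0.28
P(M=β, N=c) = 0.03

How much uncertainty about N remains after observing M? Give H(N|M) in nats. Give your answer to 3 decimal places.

0.836 nats

Marginals: p(M) = (0.4300, 0.5700), p(N) = (0.2800, 0.5500, 0.1700).
H(N|M) = Σ p(M) · H(N|M=·).
  M=α: p=0.4300, H(N|M=α) = 0.8003
  M=β: p=0.5700, H(N|M=β) = 0.8622
Weighted sum = 0.836 nats.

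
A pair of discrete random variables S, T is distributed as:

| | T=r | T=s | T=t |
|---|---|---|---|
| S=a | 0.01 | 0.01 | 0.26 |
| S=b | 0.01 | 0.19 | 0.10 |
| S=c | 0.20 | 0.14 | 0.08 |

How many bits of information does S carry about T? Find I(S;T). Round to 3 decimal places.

0.447 bits

Marginals: p(S) = (0.2800, 0.3000, 0.4200), p(T) = (0.2200, 0.3400, 0.4400).
I(S;T) = H(S) + H(T) − H(S,T).
H(S) = 1.5610, H(T) = 1.5309, H(S,T) = 2.6450.
I(S;T) = 1.5610 + 1.5309 − 2.6450 = 0.447 bits.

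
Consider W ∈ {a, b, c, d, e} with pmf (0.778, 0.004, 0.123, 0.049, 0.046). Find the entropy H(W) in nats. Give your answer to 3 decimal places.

0.765 nats

H(W) = −Σ p·ln p.
  −(0.778)·ln(0.778) = 0.1953
  −(0.004)·ln(0.004) = 0.0221
  −(0.123)·ln(0.123) = 0.2578
  −(0.049)·ln(0.049) = 0.1478
  −(0.046)·ln(0.046) = 0.1416
Sum: 0.1953 + 0.0221 + 0.2578 + 0.1478 + 0.1416 = 0.765 nats.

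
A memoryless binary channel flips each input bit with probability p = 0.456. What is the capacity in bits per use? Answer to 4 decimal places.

0.0056 bits

Binary symmetric channel: C = 1 − h₂(ε) where h₂ is the binary entropy function.
h₂(0.456) = −0.456·log₂0.456 − 0.544·log₂0.544 = 0.9944.
C = 1 − 0.9944 = 0.0056 bits per channel use.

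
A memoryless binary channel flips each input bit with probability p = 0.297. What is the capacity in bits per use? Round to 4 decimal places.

0.1224 bits

Binary symmetric channel: C = 1 − h₂(ε) where h₂ is the binary entropy function.
h₂(0.297) = −0.297·log₂0.297 − 0.703·log₂0.703 = 0.8776.
C = 1 − 0.8776 = 0.1224 bits per channel use.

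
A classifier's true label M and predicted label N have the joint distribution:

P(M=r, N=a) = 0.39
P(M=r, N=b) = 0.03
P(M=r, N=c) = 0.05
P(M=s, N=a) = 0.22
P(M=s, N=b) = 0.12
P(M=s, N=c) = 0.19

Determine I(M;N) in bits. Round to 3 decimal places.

0.137 bits

Marginals: p(M) = (0.4700, 0.5300), p(N) = (0.6100, 0.1500, 0.2400).
I(M;N) = H(M) + H(N) − H(M,N).
H(M) = 0.9974, H(N) = 1.3397, H(M,N) = 2.2005.
I(M;N) = 0.9974 + 1.3397 − 2.2005 = 0.137 bits.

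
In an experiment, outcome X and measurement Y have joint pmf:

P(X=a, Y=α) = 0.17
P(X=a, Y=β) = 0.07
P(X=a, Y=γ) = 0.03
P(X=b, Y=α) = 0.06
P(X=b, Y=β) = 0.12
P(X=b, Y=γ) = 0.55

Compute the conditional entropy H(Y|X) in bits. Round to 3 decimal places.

Marginals: p(X) = (0.2700, 0.7300), p(Y) = (0.2300, 0.1900, 0.5800).
H(Y|X) = Σ p(X) · H(Y|X=·).
  X=a: p=0.2700, H(Y|X=a) = 1.2774
  X=b: p=0.7300, H(Y|X=b) = 1.0322
Weighted sum = 1.098 bits.

1.098 bits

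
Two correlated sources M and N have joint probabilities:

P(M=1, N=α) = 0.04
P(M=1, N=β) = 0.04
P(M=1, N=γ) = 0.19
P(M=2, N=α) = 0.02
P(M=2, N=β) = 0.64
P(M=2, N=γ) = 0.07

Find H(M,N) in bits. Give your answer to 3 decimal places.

H(M,N) = −Σ p(x,y)·log₂ p(x,y) over all 6 cells.
  cell (1,α): −0.04·log₂0.04 = 0.1858
  cell (1,β): −0.04·log₂0.04 = 0.1858
  cell (1,γ): −0.19·log₂0.19 = 0.4552
  cell (2,α): −0.02·log₂0.02 = 0.1129
  cell (2,β): −0.64·log₂0.64 = 0.4121
  cell (2,γ): −0.07·log₂0.07 = 0.2686
Sum = 1.620 bits.

1.620 bits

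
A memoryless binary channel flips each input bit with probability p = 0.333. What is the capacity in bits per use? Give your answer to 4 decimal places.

0.0820 bits

Binary symmetric channel: C = 1 − h₂(ε) where h₂ is the binary entropy function.
h₂(0.333) = −0.333·log₂0.333 − 0.667·log₂0.667 = 0.9180.
C = 1 − 0.9180 = 0.0820 bits per channel use.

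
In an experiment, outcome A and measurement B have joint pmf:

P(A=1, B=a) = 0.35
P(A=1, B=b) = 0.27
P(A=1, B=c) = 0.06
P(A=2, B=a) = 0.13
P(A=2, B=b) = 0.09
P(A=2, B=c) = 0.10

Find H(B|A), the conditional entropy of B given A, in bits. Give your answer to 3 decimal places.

1.407 bits

Marginals: p(A) = (0.6800, 0.3200), p(B) = (0.4800, 0.3600, 0.1600).
H(B|A) = Σ p(A) · H(B|A=·).
  A=1: p=0.6800, H(B|A=1) = 1.3313
  A=2: p=0.3200, H(B|A=2) = 1.5671
Weighted sum = 1.407 bits.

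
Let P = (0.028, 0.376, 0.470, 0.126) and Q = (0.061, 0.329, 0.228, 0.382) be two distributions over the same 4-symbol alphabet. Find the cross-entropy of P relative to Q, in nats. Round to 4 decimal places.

1.3124 nats

H(P,Q) = −Σ p·ln q.
  −0.028·ln(0.061) = 0.07831
  −0.376·ln(0.329) = 0.41800
  −0.470·ln(0.228) = 0.69485
  −0.126·ln(0.382) = 0.12125
H(P,Q) = 1.3124 nats.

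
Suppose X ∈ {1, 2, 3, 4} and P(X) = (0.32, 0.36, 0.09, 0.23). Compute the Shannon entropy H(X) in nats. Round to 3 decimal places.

H(X) = −Σ p·ln p.
  −(0.32)·ln(0.32) = 0.3646
  −(0.36)·ln(0.36) = 0.3678
  −(0.09)·ln(0.09) = 0.2167
  −(0.23)·ln(0.23) = 0.3380
Sum: 0.3646 + 0.3678 + 0.2167 + 0.3380 = 1.287 nats.

1.287 nats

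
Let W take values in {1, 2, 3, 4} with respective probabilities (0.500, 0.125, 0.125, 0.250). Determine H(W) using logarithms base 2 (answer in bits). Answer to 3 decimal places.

H(W) = −Σ p·log₂ p.
  −(0.500)·log₂(0.500) = 0.5000
  −(0.125)·log₂(0.125) = 0.3750
  −(0.125)·log₂(0.125) = 0.3750
  −(0.250)·log₂(0.250) = 0.5000
Sum: 0.5000 + 0.3750 + 0.3750 + 0.5000 = 1.750 bits.

1.750 bits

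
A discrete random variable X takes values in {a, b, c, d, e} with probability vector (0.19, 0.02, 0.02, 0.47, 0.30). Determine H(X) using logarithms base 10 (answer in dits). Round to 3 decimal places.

0.516 dits

H(X) = −Σ p·log₁₀ p.
  −(0.19)·log₁₀(0.19) = 0.1370
  −(0.02)·log₁₀(0.02) = 0.0340
  −(0.02)·log₁₀(0.02) = 0.0340
  −(0.47)·log₁₀(0.47) = 0.1541
  −(0.30)·log₁₀(0.30) = 0.1569
Sum: 0.1370 + 0.0340 + 0.0340 + 0.1541 + 0.1569 = 0.516 dits.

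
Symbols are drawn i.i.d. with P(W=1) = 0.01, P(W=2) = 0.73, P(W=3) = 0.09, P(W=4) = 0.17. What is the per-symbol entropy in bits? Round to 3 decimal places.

1.145 bits

H(W) = −Σ p·log₂ p.
  −(0.01)·log₂(0.01) = 0.0664
  −(0.73)·log₂(0.73) = 0.3314
  −(0.09)·log₂(0.09) = 0.3127
  −(0.17)·log₂(0.17) = 0.4346
Sum: 0.0664 + 0.3314 + 0.3127 + 0.4346 = 1.145 bits.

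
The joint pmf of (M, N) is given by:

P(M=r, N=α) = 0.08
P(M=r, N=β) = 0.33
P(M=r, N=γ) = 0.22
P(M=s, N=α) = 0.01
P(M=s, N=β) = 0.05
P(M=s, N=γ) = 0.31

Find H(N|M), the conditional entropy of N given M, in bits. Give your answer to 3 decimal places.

Marginals: p(M) = (0.6300, 0.3700), p(N) = (0.0900, 0.3800, 0.5300).
H(N|M) = Σ p(M) · H(N|M=·).
  M=r: p=0.6300, H(N|M=r) = 1.3968
  M=s: p=0.3700, H(N|M=s) = 0.7449
Weighted sum = 1.156 bits.

1.156 bits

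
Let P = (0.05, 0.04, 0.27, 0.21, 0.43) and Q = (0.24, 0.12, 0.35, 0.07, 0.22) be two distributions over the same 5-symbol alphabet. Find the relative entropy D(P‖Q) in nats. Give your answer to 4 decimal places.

0.3264 nats

D(P‖Q) = Σ p·ln(p/q).
  0.05·ln(0.05/0.24) = -0.07843
  0.04·ln(0.04/0.12) = -0.04394
  0.27·ln(0.27/0.35) = -0.07007
  0.21·ln(0.21/0.07) = 0.23071
  0.43·ln(0.43/0.22) = 0.28817
D(P‖Q) = 0.3264 nats.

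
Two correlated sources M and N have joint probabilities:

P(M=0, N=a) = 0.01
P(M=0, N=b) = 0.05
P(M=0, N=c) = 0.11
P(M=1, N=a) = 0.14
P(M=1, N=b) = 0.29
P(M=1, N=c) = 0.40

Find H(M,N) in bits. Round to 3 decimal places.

H(M,N) = −Σ p(x,y)·log₂ p(x,y) over all 6 cells.
  cell (0,a): −0.01·log₂0.01 = 0.0664
  cell (0,b): −0.05·log₂0.05 = 0.2161
  cell (0,c): −0.11·log₂0.11 = 0.3503
  cell (1,a): −0.14·log₂0.14 = 0.3971
  cell (1,b): −0.29·log₂0.29 = 0.5179
  cell (1,c): −0.40·log₂0.40 = 0.5288
Sum = 2.077 bits.

2.077 bits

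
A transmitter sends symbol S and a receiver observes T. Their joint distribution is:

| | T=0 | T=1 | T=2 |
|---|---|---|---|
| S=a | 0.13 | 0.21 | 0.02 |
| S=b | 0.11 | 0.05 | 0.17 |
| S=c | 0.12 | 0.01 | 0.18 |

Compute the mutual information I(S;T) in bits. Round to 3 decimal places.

0.305 bits

Marginals: p(S) = (0.3600, 0.3300, 0.3100), p(T) = (0.3600, 0.2700, 0.3700).
I(S;T) = H(S) + H(T) − H(S,T).
H(S) = 1.5822, H(T) = 1.5714, H(S,T) = 2.8481.
I(S;T) = 1.5822 + 1.5714 − 2.8481 = 0.305 bits.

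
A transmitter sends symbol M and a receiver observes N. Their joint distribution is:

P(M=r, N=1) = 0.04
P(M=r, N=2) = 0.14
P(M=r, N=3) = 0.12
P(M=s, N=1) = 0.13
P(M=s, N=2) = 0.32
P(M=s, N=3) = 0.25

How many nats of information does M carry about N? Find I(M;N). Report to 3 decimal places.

0.002 nats

Marginals: p(M) = (0.3000, 0.7000), p(N) = (0.1700, 0.4600, 0.3700).
I(M;N) = Σ p(x,y)·ln[p(x,y)/(p(x)p(y))].
  (r,1): 0.04·ln(0.7843) = -0.0097
  (r,2): 0.14·ln(1.0145) = 0.0020
  (r,3): 0.12·ln(1.0811) = 0.0094
  (s,1): 0.13·ln(1.0924) = 0.0115
  (s,2): 0.32·ln(0.9938) = -0.0020
  (s,3): 0.25·ln(0.9653) = -0.0088
Sum = 0.002 nats.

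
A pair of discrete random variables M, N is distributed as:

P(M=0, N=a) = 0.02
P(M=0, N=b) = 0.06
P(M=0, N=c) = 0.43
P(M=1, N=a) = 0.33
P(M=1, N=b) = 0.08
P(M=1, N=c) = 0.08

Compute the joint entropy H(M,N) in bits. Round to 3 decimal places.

H(M,N) = −Σ p(x,y)·log₂ p(x,y) over all 6 cells.
  cell (0,a): −0.02·log₂0.02 = 0.1129
  cell (0,b): −0.06·log₂0.06 = 0.2435
  cell (0,c): −0.43·log₂0.43 = 0.5236
  cell (1,a): −0.33·log₂0.33 = 0.5278
  cell (1,b): −0.08·log₂0.08 = 0.2915
  cell (1,c): −0.08·log₂0.08 = 0.2915
Sum = 1.991 bits.

1.991 bits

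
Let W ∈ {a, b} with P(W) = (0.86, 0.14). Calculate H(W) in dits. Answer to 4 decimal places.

H(W) = −Σ p·log₁₀ p.
  −(0.86)·log₁₀(0.86) = 0.05633
  −(0.14)·log₁₀(0.14) = 0.11954
Sum: 0.05633 + 0.11954 = 0.1759 dits.

0.1759 dits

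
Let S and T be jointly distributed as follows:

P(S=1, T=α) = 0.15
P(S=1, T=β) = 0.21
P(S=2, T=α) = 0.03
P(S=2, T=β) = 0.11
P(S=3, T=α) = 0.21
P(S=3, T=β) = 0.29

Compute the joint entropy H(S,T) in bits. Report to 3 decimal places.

2.376 bits

H(S,T) = −Σ p(x,y)·log₂ p(x,y) over all 6 cells.
  cell (1,α): −0.15·log₂0.15 = 0.4105
  cell (1,β): −0.21·log₂0.21 = 0.4728
  cell (2,α): −0.03·log₂0.03 = 0.1518
  cell (2,β): −0.11·log₂0.11 = 0.3503
  cell (3,α): −0.21·log₂0.21 = 0.4728
  cell (3,β): −0.29·log₂0.29 = 0.5179
Sum = 2.376 bits.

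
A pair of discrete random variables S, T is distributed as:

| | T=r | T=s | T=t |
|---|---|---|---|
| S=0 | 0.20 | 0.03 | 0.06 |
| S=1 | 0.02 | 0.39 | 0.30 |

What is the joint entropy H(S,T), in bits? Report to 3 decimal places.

2.023 bits

H(S,T) = −Σ p(x,y)·log₂ p(x,y) over all 6 cells.
  cell (0,r): −0.20·log₂0.20 = 0.4644
  cell (0,s): −0.03·log₂0.03 = 0.1518
  cell (0,t): −0.06·log₂0.06 = 0.2435
  cell (1,r): −0.02·log₂0.02 = 0.1129
  cell (1,s): −0.39·log₂0.39 = 0.5298
  cell (1,t): −0.30·log₂0.30 = 0.5211
Sum = 2.023 bits.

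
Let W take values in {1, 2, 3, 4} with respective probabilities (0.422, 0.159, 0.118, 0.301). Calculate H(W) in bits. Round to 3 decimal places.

H(W) = −Σ p·log₂ p.
  −(0.422)·log₂(0.422) = 0.5253
  −(0.159)·log₂(0.159) = 0.4218
  −(0.118)·log₂(0.118) = 0.3638
  −(0.301)·log₂(0.301) = 0.5214
Sum: 0.5253 + 0.4218 + 0.3638 + 0.5214 = 1.832 bits.

1.832 bits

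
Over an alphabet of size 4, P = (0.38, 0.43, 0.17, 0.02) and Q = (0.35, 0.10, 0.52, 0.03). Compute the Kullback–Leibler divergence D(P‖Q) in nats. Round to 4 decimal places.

0.4603 nats

D(P‖Q) = Σ p·ln(p/q).
  0.38·ln(0.38/0.35) = 0.03125
  0.43·ln(0.43/0.10) = 0.62720
  0.17·ln(0.17/0.52) = -0.19007
  0.02·ln(0.02/0.03) = -0.00811
D(P‖Q) = 0.4603 nats.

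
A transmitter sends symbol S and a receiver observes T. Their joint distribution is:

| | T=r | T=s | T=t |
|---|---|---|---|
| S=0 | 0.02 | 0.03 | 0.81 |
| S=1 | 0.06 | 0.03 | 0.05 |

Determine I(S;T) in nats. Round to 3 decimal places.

Marginals: p(S) = (0.8600, 0.1400), p(T) = (0.0800, 0.0600, 0.8600).
I(S;T) = H(S) + H(T) − H(S,T).
H(S) = 0.4050, H(T) = 0.5006, H(S,T) = 0.7779.
I(S;T) = 0.4050 + 0.5006 − 0.7779 = 0.128 nats.

0.128 nats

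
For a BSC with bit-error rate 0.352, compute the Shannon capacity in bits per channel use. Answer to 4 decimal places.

0.0642 bits

Binary symmetric channel: C = 1 − h₂(ε) where h₂ is the binary entropy function.
h₂(0.352) = −0.352·log₂0.352 − 0.648·log₂0.648 = 0.9358.
C = 1 − 0.9358 = 0.0642 bits per channel use.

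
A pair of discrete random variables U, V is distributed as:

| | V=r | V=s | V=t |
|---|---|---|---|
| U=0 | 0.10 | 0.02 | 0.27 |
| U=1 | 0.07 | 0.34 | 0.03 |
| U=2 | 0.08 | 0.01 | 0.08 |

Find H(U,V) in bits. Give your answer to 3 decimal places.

H(U,V) = −Σ p(x,y)·log₂ p(x,y) over all 9 cells.
  cell (0,r): −0.10·log₂0.10 = 0.3322
  cell (0,s): −0.02·log₂0.02 = 0.1129
  cell (0,t): −0.27·log₂0.27 = 0.5100
  cell (1,r): −0.07·log₂0.07 = 0.2686
  cell (1,s): −0.34·log₂0.34 = 0.5292
  cell (1,t): −0.03·log₂0.03 = 0.1518
  cell (2,r): −0.08·log₂0.08 = 0.2915
  cell (2,s): −0.01·log₂0.01 = 0.0664
  cell (2,t): −0.08·log₂0.08 = 0.2915
Sum = 2.554 bits.

2.554 bits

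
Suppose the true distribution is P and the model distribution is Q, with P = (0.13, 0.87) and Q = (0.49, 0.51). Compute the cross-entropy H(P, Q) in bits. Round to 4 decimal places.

0.9789 bits

H(P,Q) = −Σ p·log₂ q.
  −0.13·log₂(0.49) = 0.13379
  −0.87·log₂(0.51) = 0.84514
H(P,Q) = 0.9789 bits.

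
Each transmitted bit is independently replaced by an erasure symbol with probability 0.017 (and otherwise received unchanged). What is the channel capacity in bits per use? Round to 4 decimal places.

0.9830 bits

Binary erasure channel: capacity C = 1 − ε.
C = 1 − 0.017 = 0.9830 bits per channel use.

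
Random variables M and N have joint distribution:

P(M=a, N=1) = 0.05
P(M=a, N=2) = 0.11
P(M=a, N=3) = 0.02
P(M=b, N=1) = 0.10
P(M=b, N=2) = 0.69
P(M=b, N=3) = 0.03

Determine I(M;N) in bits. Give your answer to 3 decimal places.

0.032 bits

Marginals: p(M) = (0.1800, 0.8200), p(N) = (0.1500, 0.8000, 0.0500).
I(M;N) = H(M) + H(N) − H(M,N).
H(M) = 0.6801, H(N) = 0.8842, H(M,N) = 1.5326.
I(M;N) = 0.6801 + 0.8842 − 1.5326 = 0.032 bits.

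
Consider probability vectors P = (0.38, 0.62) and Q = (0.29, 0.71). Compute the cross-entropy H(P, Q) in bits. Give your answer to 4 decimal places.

H(P,Q) = −Σ p·log₂ q.
  −0.38·log₂(0.29) = 0.67863
  −0.62·log₂(0.71) = 0.30635
H(P,Q) = 0.9850 bits.

0.9850 bits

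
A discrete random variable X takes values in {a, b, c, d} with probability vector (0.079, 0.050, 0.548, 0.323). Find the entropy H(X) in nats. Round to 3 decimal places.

H(X) = −Σ p·ln p.
  −(0.079)·ln(0.079) = 0.2005
  −(0.050)·ln(0.050) = 0.1498
  −(0.548)·ln(0.548) = 0.3296
  −(0.323)·ln(0.323) = 0.3650
Sum: 0.2005 + 0.1498 + 0.3296 + 0.3650 = 1.045 nats.

1.045 nats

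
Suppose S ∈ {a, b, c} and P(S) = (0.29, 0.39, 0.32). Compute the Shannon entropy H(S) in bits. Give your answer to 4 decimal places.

1.5737 bits

H(S) = −Σ p·log₂ p.
  −(0.29)·log₂(0.29) = 0.51790
  −(0.39)·log₂(0.39) = 0.52980
  −(0.32)·log₂(0.32) = 0.52603
Sum: 0.51790 + 0.52980 + 0.52603 = 1.5737 bits.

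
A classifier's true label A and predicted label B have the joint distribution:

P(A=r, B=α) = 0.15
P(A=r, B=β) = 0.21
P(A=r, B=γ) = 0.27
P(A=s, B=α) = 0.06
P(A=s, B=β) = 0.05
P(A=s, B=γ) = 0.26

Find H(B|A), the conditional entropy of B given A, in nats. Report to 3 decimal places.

0.976 nats

Marginals: p(A) = (0.6300, 0.3700), p(B) = (0.2100, 0.2600, 0.5300).
H(B|A) = Σ p(A) · H(B|A=·).
  A=r: p=0.6300, H(B|A=r) = 1.0710
  A=s: p=0.3700, H(B|A=s) = 0.8134
Weighted sum = 0.976 nats.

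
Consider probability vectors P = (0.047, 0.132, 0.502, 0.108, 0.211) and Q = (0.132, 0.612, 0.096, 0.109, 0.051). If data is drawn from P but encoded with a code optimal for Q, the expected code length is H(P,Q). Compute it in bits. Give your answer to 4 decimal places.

3.1792 bits

H(P,Q) = −Σ p·log₂ q.
  −0.047·log₂(0.132) = 0.13731
  −0.132·log₂(0.612) = 0.09351
  −0.502·log₂(0.096) = 1.69717
  −0.108·log₂(0.109) = 0.34534
  −0.211·log₂(0.051) = 0.90590
H(P,Q) = 3.1792 bits.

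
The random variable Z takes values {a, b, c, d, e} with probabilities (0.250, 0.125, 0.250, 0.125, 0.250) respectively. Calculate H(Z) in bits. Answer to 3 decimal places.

2.250 bits

H(Z) = −Σ p·log₂ p.
  −(0.250)·log₂(0.250) = 0.5000
  −(0.125)·log₂(0.125) = 0.3750
  −(0.250)·log₂(0.250) = 0.5000
  −(0.125)·log₂(0.125) = 0.3750
  −(0.250)·log₂(0.250) = 0.5000
Sum: 0.5000 + 0.3750 + 0.5000 + 0.3750 + 0.5000 = 2.250 bits.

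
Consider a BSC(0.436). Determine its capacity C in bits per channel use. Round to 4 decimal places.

Binary symmetric channel: C = 1 − h₂(ε) where h₂ is the binary entropy function.
h₂(0.436) = −0.436·log₂0.436 − 0.564·log₂0.564 = 0.9881.
C = 1 − 0.9881 = 0.0119 bits per channel use.

0.0119 bits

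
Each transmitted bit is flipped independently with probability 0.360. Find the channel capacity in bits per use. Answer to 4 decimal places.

0.0573 bits

Binary symmetric channel: C = 1 − h₂(ε) where h₂ is the binary entropy function.
h₂(0.360) = −0.360·log₂0.360 − 0.640·log₂0.640 = 0.9427.
C = 1 − 0.9427 = 0.0573 bits per channel use.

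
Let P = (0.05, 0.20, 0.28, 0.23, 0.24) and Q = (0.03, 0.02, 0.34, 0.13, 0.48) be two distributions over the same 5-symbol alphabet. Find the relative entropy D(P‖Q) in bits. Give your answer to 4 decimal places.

D(P‖Q) = Σ p·log₂(p/q).
  0.05·log₂(0.05/0.03) = 0.03685
  0.20·log₂(0.20/0.02) = 0.66439
  0.28·log₂(0.28/0.34) = -0.07843
  0.23·log₂(0.23/0.13) = 0.18932
  0.24·log₂(0.24/0.48) = -0.24000
D(P‖Q) = 0.5721 bits.

0.5721 bits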